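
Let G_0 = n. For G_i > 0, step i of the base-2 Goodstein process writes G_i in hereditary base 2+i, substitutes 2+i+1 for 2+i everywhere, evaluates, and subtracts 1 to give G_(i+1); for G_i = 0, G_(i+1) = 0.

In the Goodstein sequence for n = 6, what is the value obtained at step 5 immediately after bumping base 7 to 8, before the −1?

187244

(0) 6|_2 = 2^2 + 2 ↦ 3^3 + 3|_3 = 30 ⇒ 29
(1) 29|_3 = 3^3 + 2 ↦ 4^4 + 2|_4 = 258 ⇒ 257
(2) 257|_4 = 4^4 + 1 ↦ 5^5 + 1|_5 = 3126 ⇒ 3125
(3) 3125|_5 = 5^5 ↦ 6^6|_6 = 46656 ⇒ 46655
(4) 46655|_6 = 5·6^5 + 5·6^4 + 5·6^3 + 5·6^2 + 5·6 + 5 ↦ 5·7^5 + 5·7^4 + 5·7^3 + 5·7^2 + 5·7 + 5|_7 = 98040 ⇒ 98039
(5) 98039|_7 = 5·7^5 + 5·7^4 + 5·7^3 + 5·7^2 + 5·7 + 4 ↦ 5·8^5 + 5·8^4 + 5·8^3 + 5·8^2 + 5·8 + 4|_8 = 187244 ⇒ 187243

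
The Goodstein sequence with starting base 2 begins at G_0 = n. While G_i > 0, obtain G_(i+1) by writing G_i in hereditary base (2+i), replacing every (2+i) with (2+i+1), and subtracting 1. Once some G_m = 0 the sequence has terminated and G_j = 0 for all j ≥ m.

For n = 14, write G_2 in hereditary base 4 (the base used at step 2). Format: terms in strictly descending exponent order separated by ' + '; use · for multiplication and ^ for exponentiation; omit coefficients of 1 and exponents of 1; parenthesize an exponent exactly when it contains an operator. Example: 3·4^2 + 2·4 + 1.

4^(4 + 1) + 4^4 + 1

i=0: 14 = 2^(2 + 1) + 2^2 + 2 (b=2); 2→3: 3^(3 + 1) + 3^3 + 3 = 111; 111−1 = 110
i=1: 110 = 3^(3 + 1) + 3^3 + 2 (b=3); 3→4: 4^(4 + 1) + 4^4 + 2 = 1282; 1282−1 = 1281
i=2: 1281 = 4^(4 + 1) + 4^4 + 1 (b=4); 4→5: 5^(5 + 1) + 5^5 + 1 = 18751; 18751−1 = 18750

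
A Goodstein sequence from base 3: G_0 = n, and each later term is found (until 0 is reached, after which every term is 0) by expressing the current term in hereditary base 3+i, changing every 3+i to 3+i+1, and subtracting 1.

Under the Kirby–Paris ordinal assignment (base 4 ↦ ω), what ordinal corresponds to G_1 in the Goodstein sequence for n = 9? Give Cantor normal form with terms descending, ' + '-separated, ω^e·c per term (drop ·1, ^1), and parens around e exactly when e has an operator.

i=0: 9 = 3^2 (b=3); 3→4: 4^2 = 16; 16−1 = 15
i=1: 15 = 3·4 + 3 (b=4); 4→5: 3·5 + 3 = 18; 18−1 = 17

ω·3 + 3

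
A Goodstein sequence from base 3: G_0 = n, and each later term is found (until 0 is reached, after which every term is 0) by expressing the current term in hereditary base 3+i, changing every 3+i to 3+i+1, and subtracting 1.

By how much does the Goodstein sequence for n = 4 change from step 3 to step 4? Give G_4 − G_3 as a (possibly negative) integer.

4 —HB3→ 3 + 1 —bump→ 4 + 1 = 5 —(−1)→ 4
4 —HB4→ 4 —bump→ 5 = 5 —(−1)→ 4
4 —HB5→ 4 —bump→ 4 = 4 —(−1)→ 3
3 —HB6→ 3 —bump→ 3 = 3 —(−1)→ 2

-1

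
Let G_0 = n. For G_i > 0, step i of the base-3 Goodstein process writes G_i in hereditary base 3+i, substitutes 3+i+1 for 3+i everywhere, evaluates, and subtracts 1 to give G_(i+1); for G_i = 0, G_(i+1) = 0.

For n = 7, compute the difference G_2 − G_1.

1

G_0 = 7. HB_3(7) = 2·3 + 1. Bump = 9. G_1 = 8.
G_1 = 8. HB_4(8) = 2·4. Bump = 10. G_2 = 9.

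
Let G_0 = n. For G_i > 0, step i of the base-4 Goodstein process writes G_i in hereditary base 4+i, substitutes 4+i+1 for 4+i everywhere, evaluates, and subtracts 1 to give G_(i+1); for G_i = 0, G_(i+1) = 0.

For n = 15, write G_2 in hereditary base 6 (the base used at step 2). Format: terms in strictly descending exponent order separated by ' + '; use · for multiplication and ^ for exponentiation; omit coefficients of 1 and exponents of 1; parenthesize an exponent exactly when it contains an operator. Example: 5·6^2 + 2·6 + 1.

[0] 15 ≡ 3·4 + 3 (base 4). Lift 5: 18. −1: 17.
[1] 17 ≡ 3·5 + 2 (base 5). Lift 6: 20. −1: 19.

3·6 + 1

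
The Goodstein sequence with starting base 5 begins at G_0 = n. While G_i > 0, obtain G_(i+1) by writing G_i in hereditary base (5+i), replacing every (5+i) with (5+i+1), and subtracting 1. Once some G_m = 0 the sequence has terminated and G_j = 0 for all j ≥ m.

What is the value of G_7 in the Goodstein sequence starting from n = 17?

27

i=0: 17 = 3·5 + 2 (b=5); 5→6: 3·6 + 2 = 20; 20−1 = 19
i=1: 19 = 3·6 + 1 (b=6); 6→7: 3·7 + 1 = 22; 22−1 = 21
i=2: 21 = 3·7 (b=7); 7→8: 3·8 = 24; 24−1 = 23
i=3: 23 = 2·8 + 7 (b=8); 8→9: 2·9 + 7 = 25; 25−1 = 24
i=4: 24 = 2·9 + 6 (b=9); 9→10: 2·10 + 6 = 26; 26−1 = 25
i=5: 25 = 2·10 + 5 (b=10); 10→11: 2·11 + 5 = 27; 27−1 = 26
i=6: 26 = 2·11 + 4 (b=11); 11→12: 2·12 + 4 = 28; 28−1 = 27
i=7: 27 = 2·12 + 3 (b=12); 12→13: 2·13 + 3 = 29; 29−1 = 28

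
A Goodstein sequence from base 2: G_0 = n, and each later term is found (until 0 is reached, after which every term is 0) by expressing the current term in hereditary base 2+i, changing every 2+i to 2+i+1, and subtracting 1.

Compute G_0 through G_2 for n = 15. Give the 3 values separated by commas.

15 —HB2→ 2^(2 + 1) + 2^2 + 2 + 1 —bump→ 3^(3 + 1) + 3^3 + 3 + 1 = 112 —(−1)→ 111
111 —HB3→ 3^(3 + 1) + 3^3 + 3 —bump→ 4^(4 + 1) + 4^4 + 4 = 1284 —(−1)→ 1283

15, 111, 1283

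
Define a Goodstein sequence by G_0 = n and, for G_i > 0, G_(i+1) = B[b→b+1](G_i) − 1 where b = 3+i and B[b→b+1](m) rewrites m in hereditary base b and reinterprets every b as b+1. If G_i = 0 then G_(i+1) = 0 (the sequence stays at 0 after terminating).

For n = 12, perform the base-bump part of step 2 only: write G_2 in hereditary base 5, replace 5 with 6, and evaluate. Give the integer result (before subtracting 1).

i=0: 12 = 3^2 + 3 (b=3); 3→4: 4^2 + 4 = 20; 20−1 = 19
i=1: 19 = 4^2 + 3 (b=4); 4→5: 5^2 + 3 = 28; 28−1 = 27
i=2: 27 = 5^2 + 2 (b=5); 5→6: 6^2 + 2 = 38; 38−1 = 37

38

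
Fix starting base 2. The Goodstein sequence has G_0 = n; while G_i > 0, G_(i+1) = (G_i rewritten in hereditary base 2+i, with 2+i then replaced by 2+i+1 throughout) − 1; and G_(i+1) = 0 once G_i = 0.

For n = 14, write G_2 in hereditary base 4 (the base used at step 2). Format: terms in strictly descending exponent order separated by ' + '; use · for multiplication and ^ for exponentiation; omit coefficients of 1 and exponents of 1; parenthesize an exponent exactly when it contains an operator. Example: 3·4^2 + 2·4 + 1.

4^(4 + 1) + 4^4 + 1

14 —HB2→ 2^(2 + 1) + 2^2 + 2 —bump→ 3^(3 + 1) + 3^3 + 3 = 111 —(−1)→ 110
110 —HB3→ 3^(3 + 1) + 3^3 + 2 —bump→ 4^(4 + 1) + 4^4 + 2 = 1282 —(−1)→ 1281
1281 —HB4→ 4^(4 + 1) + 4^4 + 1 —bump→ 5^(5 + 1) + 5^5 + 1 = 18751 —(−1)→ 18750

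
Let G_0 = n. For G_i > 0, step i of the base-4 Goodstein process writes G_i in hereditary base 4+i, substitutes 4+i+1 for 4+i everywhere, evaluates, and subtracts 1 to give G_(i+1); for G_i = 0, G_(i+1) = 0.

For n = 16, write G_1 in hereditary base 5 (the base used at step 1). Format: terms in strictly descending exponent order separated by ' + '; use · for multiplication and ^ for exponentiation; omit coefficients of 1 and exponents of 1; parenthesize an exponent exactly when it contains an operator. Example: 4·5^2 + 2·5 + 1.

4·5 + 4

G_0=16  [base 4] 4^2  →[4↦5]→  5^2 = 25  −1 ⇒ G_1=24
G_1=24  [base 5] 4·5 + 4  →[5↦6]→  4·6 + 4 = 28  −1 ⇒ G_2=27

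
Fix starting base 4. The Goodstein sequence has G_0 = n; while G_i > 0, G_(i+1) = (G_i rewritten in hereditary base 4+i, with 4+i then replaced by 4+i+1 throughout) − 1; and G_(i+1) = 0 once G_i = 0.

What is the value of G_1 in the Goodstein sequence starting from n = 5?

5

step 0: 5 = 4 + 1; sub 5 for 4: 5 + 1; = 6; G_1 = 6−1 = 5
step 1: 5 = 5; sub 6 for 5: 6; = 6; G_2 = 6−1 = 5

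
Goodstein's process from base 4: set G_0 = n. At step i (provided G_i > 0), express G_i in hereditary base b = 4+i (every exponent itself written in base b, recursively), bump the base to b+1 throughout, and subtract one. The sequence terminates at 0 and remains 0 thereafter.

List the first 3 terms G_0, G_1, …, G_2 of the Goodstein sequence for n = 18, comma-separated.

base 4: 18 = 4^2 + 2; at 5: 5^2 + 2 = 27; next = 26
base 5: 26 = 5^2 + 1; at 6: 6^2 + 1 = 37; next = 36

18, 26, 36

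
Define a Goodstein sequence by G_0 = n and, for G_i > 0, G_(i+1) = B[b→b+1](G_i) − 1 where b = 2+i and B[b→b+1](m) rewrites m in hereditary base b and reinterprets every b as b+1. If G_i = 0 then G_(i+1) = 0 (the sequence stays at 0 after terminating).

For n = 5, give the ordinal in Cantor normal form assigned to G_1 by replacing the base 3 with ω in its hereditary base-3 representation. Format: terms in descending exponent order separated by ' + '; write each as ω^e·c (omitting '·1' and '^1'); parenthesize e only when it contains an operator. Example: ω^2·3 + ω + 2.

base 2: 5 = 2^2 + 1; at 3: 3^3 + 1 = 28; next = 27
base 3: 27 = 3^3; at 4: 4^4 = 256; next = 255

ω^ω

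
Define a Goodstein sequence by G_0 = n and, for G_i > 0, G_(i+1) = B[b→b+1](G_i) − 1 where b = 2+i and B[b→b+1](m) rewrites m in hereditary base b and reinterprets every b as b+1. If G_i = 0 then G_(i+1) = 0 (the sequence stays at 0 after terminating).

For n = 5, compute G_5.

G_0=5  [base 2] 2^2 + 1  →[2↦3]→  3^3 + 1 = 28  −1 ⇒ G_1=27
G_1=27  [base 3] 3^3  →[3↦4]→  4^4 = 256  −1 ⇒ G_2=255
G_2=255  [base 4] 3·4^3 + 3·4^2 + 3·4 + 3  →[4↦5]→  3·5^3 + 3·5^2 + 3·5 + 3 = 468  −1 ⇒ G_3=467
G_3=467  [base 5] 3·5^3 + 3·5^2 + 3·5 + 2  →[5↦6]→  3·6^3 + 3·6^2 + 3·6 + 2 = 776  −1 ⇒ G_4=775
G_4=775  [base 6] 3·6^3 + 3·6^2 + 3·6 + 1  →[6↦7]→  3·7^3 + 3·7^2 + 3·7 + 1 = 1198  −1 ⇒ G_5=1197
G_5=1197  [base 7] 3·7^3 + 3·7^2 + 3·7  →[7↦8]→  3·8^3 + 3·8^2 + 3·8 = 1752  −1 ⇒ G_6=1751

1197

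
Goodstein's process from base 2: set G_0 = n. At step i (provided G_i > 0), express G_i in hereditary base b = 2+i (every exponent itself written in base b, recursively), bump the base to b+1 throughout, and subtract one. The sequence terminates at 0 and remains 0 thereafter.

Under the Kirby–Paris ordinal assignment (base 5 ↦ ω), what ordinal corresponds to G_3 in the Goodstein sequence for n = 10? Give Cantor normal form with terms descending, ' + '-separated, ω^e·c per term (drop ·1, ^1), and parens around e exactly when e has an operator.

[0] 10 ≡ 2^(2 + 1) + 2 (base 2). Lift 3: 84. −1: 83.
[1] 83 ≡ 3^(3 + 1) + 2 (base 3). Lift 4: 1026. −1: 1025.
[2] 1025 ≡ 4^(4 + 1) + 1 (base 4). Lift 5: 15626. −1: 15625.
[3] 15625 ≡ 5^(5 + 1) (base 5). Lift 6: 279936. −1: 279935.

ω^(ω + 1)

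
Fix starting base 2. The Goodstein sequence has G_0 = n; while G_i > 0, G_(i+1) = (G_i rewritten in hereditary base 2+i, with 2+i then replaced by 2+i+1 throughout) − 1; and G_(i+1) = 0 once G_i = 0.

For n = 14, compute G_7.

3487116548

step 0: 14 = 2^(2 + 1) + 2^2 + 2; sub 3 for 2: 3^(3 + 1) + 3^3 + 3; = 111; G_1 = 111−1 = 110
step 1: 110 = 3^(3 + 1) + 3^3 + 2; sub 4 for 3: 4^(4 + 1) + 4^4 + 2; = 1282; G_2 = 1282−1 = 1281
step 2: 1281 = 4^(4 + 1) + 4^4 + 1; sub 5 for 4: 5^(5 + 1) + 5^5 + 1; = 18751; G_3 = 18751−1 = 18750
step 3: 18750 = 5^(5 + 1) + 5^5; sub 6 for 5: 6^(6 + 1) + 6^6; = 326592; G_4 = 326592−1 = 326591
step 4: 326591 = 6^(6 + 1) + 5·6^5 + 5·6^4 + 5·6^3 + 5·6^2 + 5·6 + 5; sub 7 for 6: 7^(7 + 1) + 5·7^5 + 5·7^4 + 5·7^3 + 5·7^2 + 5·7 + 5; = 5862841; G_5 = 5862841−1 = 5862840
step 5: 5862840 = 7^(7 + 1) + 5·7^5 + 5·7^4 + 5·7^3 + 5·7^2 + 5·7 + 4; sub 8 for 7: 8^(8 + 1) + 5·8^5 + 5·8^4 + 5·8^3 + 5·8^2 + 5·8 + 4; = 134404972; G_6 = 134404972−1 = 134404971
step 6: 134404971 = 8^(8 + 1) + 5·8^5 + 5·8^4 + 5·8^3 + 5·8^2 + 5·8 + 3; sub 9 for 8: 9^(9 + 1) + 5·9^5 + 5·9^4 + 5·9^3 + 5·9^2 + 5·9 + 3; = 3487116549; G_7 = 3487116549−1 = 3487116548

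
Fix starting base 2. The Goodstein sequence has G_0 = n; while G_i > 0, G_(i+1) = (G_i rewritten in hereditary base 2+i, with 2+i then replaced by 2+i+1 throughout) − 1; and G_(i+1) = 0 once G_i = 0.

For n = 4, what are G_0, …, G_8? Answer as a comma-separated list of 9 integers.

4, 26, 41, 60, 83, 109, 139, 173, 211

i=0: 4 = 2^2 (b=2); 2→3: 3^3 = 27; 27−1 = 26
i=1: 26 = 2·3^2 + 2·3 + 2 (b=3); 3→4: 2·4^2 + 2·4 + 2 = 42; 42−1 = 41
i=2: 41 = 2·4^2 + 2·4 + 1 (b=4); 4→5: 2·5^2 + 2·5 + 1 = 61; 61−1 = 60
i=3: 60 = 2·5^2 + 2·5 (b=5); 5→6: 2·6^2 + 2·6 = 84; 84−1 = 83
i=4: 83 = 2·6^2 + 6 + 5 (b=6); 6→7: 2·7^2 + 7 + 5 = 110; 110−1 = 109
i=5: 109 = 2·7^2 + 7 + 4 (b=7); 7→8: 2·8^2 + 8 + 4 = 140; 140−1 = 139
i=6: 139 = 2·8^2 + 8 + 3 (b=8); 8→9: 2·9^2 + 9 + 3 = 174; 174−1 = 173
i=7: 173 = 2·9^2 + 9 + 2 (b=9); 9→10: 2·10^2 + 10 + 2 = 212; 212−1 = 211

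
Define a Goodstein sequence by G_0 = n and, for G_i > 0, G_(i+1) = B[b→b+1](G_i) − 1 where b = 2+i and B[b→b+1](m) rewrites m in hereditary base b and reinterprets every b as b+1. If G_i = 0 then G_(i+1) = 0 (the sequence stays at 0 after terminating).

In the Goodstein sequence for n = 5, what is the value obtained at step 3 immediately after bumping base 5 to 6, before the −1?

776

base 2: 5 = 2^2 + 1; at 3: 3^3 + 1 = 28; next = 27
base 3: 27 = 3^3; at 4: 4^4 = 256; next = 255
base 4: 255 = 3·4^3 + 3·4^2 + 3·4 + 3; at 5: 3·5^3 + 3·5^2 + 3·5 + 3 = 468; next = 467
base 5: 467 = 3·5^3 + 3·5^2 + 3·5 + 2; at 6: 3·6^3 + 3·6^2 + 3·6 + 2 = 776; next = 775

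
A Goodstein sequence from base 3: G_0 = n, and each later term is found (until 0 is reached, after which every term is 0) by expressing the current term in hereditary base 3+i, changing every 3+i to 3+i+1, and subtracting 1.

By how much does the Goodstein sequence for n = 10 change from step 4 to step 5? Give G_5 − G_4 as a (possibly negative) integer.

3

step 0: 10 = 3^2 + 1; sub 4 for 3: 4^2 + 1; = 17; G_1 = 17−1 = 16
step 1: 16 = 4^2; sub 5 for 4: 5^2; = 25; G_2 = 25−1 = 24
step 2: 24 = 4·5 + 4; sub 6 for 5: 4·6 + 4; = 28; G_3 = 28−1 = 27
step 3: 27 = 4·6 + 3; sub 7 for 6: 4·7 + 3; = 31; G_4 = 31−1 = 30
step 4: 30 = 4·7 + 2; sub 8 for 7: 4·8 + 2; = 34; G_5 = 34−1 = 33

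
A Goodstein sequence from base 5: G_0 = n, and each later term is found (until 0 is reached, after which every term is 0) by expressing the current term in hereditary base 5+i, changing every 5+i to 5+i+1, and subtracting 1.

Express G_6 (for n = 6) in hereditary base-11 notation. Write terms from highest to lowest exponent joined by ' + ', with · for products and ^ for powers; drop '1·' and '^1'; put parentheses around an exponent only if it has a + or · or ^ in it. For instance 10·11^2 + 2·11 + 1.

step 0: 6 = 5 + 1; sub 6 for 5: 6 + 1; = 7; G_1 = 7−1 = 6
step 1: 6 = 6; sub 7 for 6: 7; = 7; G_2 = 7−1 = 6
step 2: 6 = 6; sub 8 for 7: 6; = 6; G_3 = 6−1 = 5
step 3: 5 = 5; sub 9 for 8: 5; = 5; G_4 = 5−1 = 4
step 4: 4 = 4; sub 10 for 9: 4; = 4; G_5 = 4−1 = 3
step 5: 3 = 3; sub 11 for 10: 3; = 3; G_6 = 3−1 = 2

2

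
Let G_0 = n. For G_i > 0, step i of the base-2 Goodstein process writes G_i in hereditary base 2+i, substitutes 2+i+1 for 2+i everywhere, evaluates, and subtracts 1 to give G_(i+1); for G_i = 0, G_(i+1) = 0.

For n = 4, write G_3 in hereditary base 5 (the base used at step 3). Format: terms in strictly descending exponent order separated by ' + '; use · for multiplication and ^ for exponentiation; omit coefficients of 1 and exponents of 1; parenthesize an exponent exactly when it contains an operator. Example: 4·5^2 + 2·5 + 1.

(0) 4|_2 = 2^2 ↦ 3^3|_3 = 27 ⇒ 26
(1) 26|_3 = 2·3^2 + 2·3 + 2 ↦ 2·4^2 + 2·4 + 2|_4 = 42 ⇒ 41
(2) 41|_4 = 2·4^2 + 2·4 + 1 ↦ 2·5^2 + 2·5 + 1|_5 = 61 ⇒ 60

2·5^2 + 2·5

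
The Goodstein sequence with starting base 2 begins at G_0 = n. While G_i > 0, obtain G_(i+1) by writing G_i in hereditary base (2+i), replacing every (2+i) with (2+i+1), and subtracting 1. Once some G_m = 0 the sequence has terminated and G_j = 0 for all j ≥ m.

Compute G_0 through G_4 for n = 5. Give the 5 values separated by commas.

step 0: 5 = 2^2 + 1; sub 3 for 2: 3^3 + 1; = 28; G_1 = 28−1 = 27
step 1: 27 = 3^3; sub 4 for 3: 4^4; = 256; G_2 = 256−1 = 255
step 2: 255 = 3·4^3 + 3·4^2 + 3·4 + 3; sub 5 for 4: 3·5^3 + 3·5^2 + 3·5 + 3; = 468; G_3 = 468−1 = 467
step 3: 467 = 3·5^3 + 3·5^2 + 3·5 + 2; sub 6 for 5: 3·6^3 + 3·6^2 + 3·6 + 2; = 776; G_4 = 776−1 = 775

5, 27, 255, 467, 775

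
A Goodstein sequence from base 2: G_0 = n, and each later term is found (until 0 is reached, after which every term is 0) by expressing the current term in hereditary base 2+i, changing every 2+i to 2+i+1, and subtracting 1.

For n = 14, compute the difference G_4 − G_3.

step 0: 14 = 2^(2 + 1) + 2^2 + 2; sub 3 for 2: 3^(3 + 1) + 3^3 + 3; = 111; G_1 = 111−1 = 110
step 1: 110 = 3^(3 + 1) + 3^3 + 2; sub 4 for 3: 4^(4 + 1) + 4^4 + 2; = 1282; G_2 = 1282−1 = 1281
step 2: 1281 = 4^(4 + 1) + 4^4 + 1; sub 5 for 4: 5^(5 + 1) + 5^5 + 1; = 18751; G_3 = 18751−1 = 18750
step 3: 18750 = 5^(5 + 1) + 5^5; sub 6 for 5: 6^(6 + 1) + 6^6; = 326592; G_4 = 326592−1 = 326591

307841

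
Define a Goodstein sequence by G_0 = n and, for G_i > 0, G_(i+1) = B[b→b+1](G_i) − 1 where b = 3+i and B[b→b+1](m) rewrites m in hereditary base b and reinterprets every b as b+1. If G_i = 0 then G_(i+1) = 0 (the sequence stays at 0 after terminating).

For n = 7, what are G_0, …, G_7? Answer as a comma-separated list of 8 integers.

i=0: 7 = 2·3 + 1 (b=3); 3→4: 2·4 + 1 = 9; 9−1 = 8
i=1: 8 = 2·4 (b=4); 4→5: 2·5 = 10; 10−1 = 9
i=2: 9 = 5 + 4 (b=5); 5→6: 6 + 4 = 10; 10−1 = 9
i=3: 9 = 6 + 3 (b=6); 6→7: 7 + 3 = 10; 10−1 = 9
i=4: 9 = 7 + 2 (b=7); 7→8: 8 + 2 = 10; 10−1 = 9
i=5: 9 = 8 + 1 (b=8); 8→9: 9 + 1 = 10; 10−1 = 9
i=6: 9 = 9 (b=9); 9→10: 10 = 10; 10−1 = 9

7, 8, 9, 9, 9, 9, 9, 9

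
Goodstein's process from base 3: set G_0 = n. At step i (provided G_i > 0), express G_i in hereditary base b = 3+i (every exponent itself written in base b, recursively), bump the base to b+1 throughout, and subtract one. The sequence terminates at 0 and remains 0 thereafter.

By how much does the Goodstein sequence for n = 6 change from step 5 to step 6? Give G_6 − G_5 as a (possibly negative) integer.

-1

(0) 6|_3 = 2·3 ↦ 2·4|_4 = 8 ⇒ 7
(1) 7|_4 = 4 + 3 ↦ 5 + 3|_5 = 8 ⇒ 7
(2) 7|_5 = 5 + 2 ↦ 6 + 2|_6 = 8 ⇒ 7
(3) 7|_6 = 6 + 1 ↦ 7 + 1|_7 = 8 ⇒ 7
(4) 7|_7 = 7 ↦ 8|_8 = 8 ⇒ 7
(5) 7|_8 = 7 ↦ 7|_9 = 7 ⇒ 6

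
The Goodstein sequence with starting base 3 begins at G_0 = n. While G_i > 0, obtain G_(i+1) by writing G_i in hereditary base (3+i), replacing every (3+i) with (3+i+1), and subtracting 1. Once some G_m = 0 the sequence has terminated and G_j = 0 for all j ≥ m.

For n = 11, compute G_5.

43

base 3: 11 = 3^2 + 2; at 4: 4^2 + 2 = 18; next = 17
base 4: 17 = 4^2 + 1; at 5: 5^2 + 1 = 26; next = 25
base 5: 25 = 5^2; at 6: 6^2 = 36; next = 35
base 6: 35 = 5·6 + 5; at 7: 5·7 + 5 = 40; next = 39
base 7: 39 = 5·7 + 4; at 8: 5·8 + 4 = 44; next = 43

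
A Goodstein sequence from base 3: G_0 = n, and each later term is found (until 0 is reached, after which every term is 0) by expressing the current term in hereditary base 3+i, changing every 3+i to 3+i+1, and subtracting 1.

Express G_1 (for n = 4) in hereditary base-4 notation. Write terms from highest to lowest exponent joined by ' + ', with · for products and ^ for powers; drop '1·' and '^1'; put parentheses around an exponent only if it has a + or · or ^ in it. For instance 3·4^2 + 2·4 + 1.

4

i=0: 4 = 3 + 1 (b=3); 3→4: 4 + 1 = 5; 5−1 = 4
i=1: 4 = 4 (b=4); 4→5: 5 = 5; 5−1 = 4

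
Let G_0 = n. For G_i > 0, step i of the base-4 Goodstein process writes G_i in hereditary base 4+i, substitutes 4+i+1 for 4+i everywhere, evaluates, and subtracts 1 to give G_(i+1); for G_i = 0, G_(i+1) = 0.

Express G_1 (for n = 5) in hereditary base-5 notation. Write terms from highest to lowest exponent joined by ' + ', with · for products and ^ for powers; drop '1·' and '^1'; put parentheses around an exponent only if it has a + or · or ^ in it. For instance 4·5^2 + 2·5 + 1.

5 —HB4→ 4 + 1 —bump→ 5 + 1 = 6 —(−1)→ 5
5 —HB5→ 5 —bump→ 6 = 6 —(−1)→ 5

5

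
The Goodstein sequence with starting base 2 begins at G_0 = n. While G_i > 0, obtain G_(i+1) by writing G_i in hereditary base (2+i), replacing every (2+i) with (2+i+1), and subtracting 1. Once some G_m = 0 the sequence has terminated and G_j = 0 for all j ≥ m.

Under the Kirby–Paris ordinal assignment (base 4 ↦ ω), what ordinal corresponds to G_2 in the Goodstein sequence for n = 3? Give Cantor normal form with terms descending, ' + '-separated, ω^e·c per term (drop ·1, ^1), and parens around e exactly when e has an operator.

3 —HB2→ 2 + 1 —bump→ 3 + 1 = 4 —(−1)→ 3
3 —HB3→ 3 —bump→ 4 = 4 —(−1)→ 3
3 —HB4→ 3 —bump→ 3 = 3 —(−1)→ 2

3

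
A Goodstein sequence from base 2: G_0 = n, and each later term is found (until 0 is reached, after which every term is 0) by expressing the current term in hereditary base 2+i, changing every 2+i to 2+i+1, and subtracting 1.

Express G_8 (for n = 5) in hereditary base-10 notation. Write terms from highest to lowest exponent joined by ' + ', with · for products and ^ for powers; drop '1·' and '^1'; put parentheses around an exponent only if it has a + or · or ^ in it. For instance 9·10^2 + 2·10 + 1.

3·10^3 + 3·10^2 + 2·10 + 5

base 2: 5 = 2^2 + 1; at 3: 3^3 + 1 = 28; next = 27
base 3: 27 = 3^3; at 4: 4^4 = 256; next = 255
base 4: 255 = 3·4^3 + 3·4^2 + 3·4 + 3; at 5: 3·5^3 + 3·5^2 + 3·5 + 3 = 468; next = 467
base 5: 467 = 3·5^3 + 3·5^2 + 3·5 + 2; at 6: 3·6^3 + 3·6^2 + 3·6 + 2 = 776; next = 775
base 6: 775 = 3·6^3 + 3·6^2 + 3·6 + 1; at 7: 3·7^3 + 3·7^2 + 3·7 + 1 = 1198; next = 1197
base 7: 1197 = 3·7^3 + 3·7^2 + 3·7; at 8: 3·8^3 + 3·8^2 + 3·8 = 1752; next = 1751
base 8: 1751 = 3·8^3 + 3·8^2 + 2·8 + 7; at 9: 3·9^3 + 3·9^2 + 2·9 + 7 = 2455; next = 2454
base 9: 2454 = 3·9^3 + 3·9^2 + 2·9 + 6; at 10: 3·10^3 + 3·10^2 + 2·10 + 6 = 3326; next = 3325
base 10: 3325 = 3·10^3 + 3·10^2 + 2·10 + 5; at 11: 3·11^3 + 3·11^2 + 2·11 + 5 = 4383; next = 4382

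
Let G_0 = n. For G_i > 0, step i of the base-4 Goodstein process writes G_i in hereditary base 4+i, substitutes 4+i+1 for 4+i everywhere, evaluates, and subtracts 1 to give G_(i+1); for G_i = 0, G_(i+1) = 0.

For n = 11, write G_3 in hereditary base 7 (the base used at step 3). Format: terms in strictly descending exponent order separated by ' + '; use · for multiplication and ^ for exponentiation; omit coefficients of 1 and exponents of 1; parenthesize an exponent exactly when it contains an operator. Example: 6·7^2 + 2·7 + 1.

11 —HB4→ 2·4 + 3 —bump→ 2·5 + 3 = 13 —(−1)→ 12
12 —HB5→ 2·5 + 2 —bump→ 2·6 + 2 = 14 —(−1)→ 13
13 —HB6→ 2·6 + 1 —bump→ 2·7 + 1 = 15 —(−1)→ 14
14 —HB7→ 2·7 —bump→ 2·8 = 16 —(−1)→ 15

2·7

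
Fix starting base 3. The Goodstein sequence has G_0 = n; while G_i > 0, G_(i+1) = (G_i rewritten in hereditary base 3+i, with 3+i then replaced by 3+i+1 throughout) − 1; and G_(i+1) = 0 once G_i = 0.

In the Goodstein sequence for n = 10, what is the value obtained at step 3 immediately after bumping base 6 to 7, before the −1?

31

i=0: 10 = 3^2 + 1 (b=3); 3→4: 4^2 + 1 = 17; 17−1 = 16
i=1: 16 = 4^2 (b=4); 4→5: 5^2 = 25; 25−1 = 24
i=2: 24 = 4·5 + 4 (b=5); 5→6: 4·6 + 4 = 28; 28−1 = 27
i=3: 27 = 4·6 + 3 (b=6); 6→7: 4·7 + 3 = 31; 31−1 = 30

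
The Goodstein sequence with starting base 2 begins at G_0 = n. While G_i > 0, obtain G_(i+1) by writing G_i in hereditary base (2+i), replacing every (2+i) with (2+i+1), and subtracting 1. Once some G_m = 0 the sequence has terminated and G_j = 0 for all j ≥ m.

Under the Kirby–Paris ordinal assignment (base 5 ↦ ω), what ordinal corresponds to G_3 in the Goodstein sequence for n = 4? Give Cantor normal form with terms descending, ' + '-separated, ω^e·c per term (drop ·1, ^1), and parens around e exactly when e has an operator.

G_0=4  [base 2] 2^2  →[2↦3]→  3^3 = 27  −1 ⇒ G_1=26
G_1=26  [base 3] 2·3^2 + 2·3 + 2  →[3↦4]→  2·4^2 + 2·4 + 2 = 42  −1 ⇒ G_2=41
G_2=41  [base 4] 2·4^2 + 2·4 + 1  →[4↦5]→  2·5^2 + 2·5 + 1 = 61  −1 ⇒ G_3=60

ω^2·2 + ω·2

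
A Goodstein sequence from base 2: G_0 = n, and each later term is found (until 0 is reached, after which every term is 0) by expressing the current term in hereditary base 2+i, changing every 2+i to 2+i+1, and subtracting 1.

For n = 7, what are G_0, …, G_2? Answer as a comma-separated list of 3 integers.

7, 30, 259

7 —HB2→ 2^2 + 2 + 1 —bump→ 3^3 + 3 + 1 = 31 —(−1)→ 30
30 —HB3→ 3^3 + 3 —bump→ 4^4 + 4 = 260 —(−1)→ 259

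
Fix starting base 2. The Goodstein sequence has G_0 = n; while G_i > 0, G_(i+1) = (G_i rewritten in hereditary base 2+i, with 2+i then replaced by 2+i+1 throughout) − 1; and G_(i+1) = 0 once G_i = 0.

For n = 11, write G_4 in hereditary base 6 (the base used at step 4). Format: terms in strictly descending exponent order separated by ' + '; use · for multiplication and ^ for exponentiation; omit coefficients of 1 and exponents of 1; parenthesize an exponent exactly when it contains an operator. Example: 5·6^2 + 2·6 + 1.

G_0 = 11. HB_2(11) = 2^(2 + 1) + 2 + 1. Bump = 85. G_1 = 84.
G_1 = 84. HB_3(84) = 3^(3 + 1) + 3. Bump = 1028. G_2 = 1027.
G_2 = 1027. HB_4(1027) = 4^(4 + 1) + 3. Bump = 15628. G_3 = 15627.
G_3 = 15627. HB_5(15627) = 5^(5 + 1) + 2. Bump = 279938. G_4 = 279937.

6^(6 + 1) + 1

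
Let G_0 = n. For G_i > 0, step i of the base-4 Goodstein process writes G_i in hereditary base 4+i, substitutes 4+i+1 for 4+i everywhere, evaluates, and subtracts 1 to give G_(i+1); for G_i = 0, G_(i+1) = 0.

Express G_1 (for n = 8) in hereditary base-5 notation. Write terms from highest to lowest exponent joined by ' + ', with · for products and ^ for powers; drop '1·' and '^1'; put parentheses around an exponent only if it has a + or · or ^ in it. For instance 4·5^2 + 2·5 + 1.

G_0=8  [base 4] 2·4  →[4↦5]→  2·5 = 10  −1 ⇒ G_1=9
G_1=9  [base 5] 5 + 4  →[5↦6]→  6 + 4 = 10  −1 ⇒ G_2=9

5 + 4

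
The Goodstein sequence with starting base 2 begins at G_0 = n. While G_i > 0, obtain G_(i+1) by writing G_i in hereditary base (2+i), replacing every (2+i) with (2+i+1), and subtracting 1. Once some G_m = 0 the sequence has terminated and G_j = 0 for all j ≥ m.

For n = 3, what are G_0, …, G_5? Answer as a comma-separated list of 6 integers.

step 0: 3 = 2 + 1; sub 3 for 2: 3 + 1; = 4; G_1 = 4−1 = 3
step 1: 3 = 3; sub 4 for 3: 4; = 4; G_2 = 4−1 = 3
step 2: 3 = 3; sub 5 for 4: 3; = 3; G_3 = 3−1 = 2
step 3: 2 = 2; sub 6 for 5: 2; = 2; G_4 = 2−1 = 1
step 4: 1 = 1; sub 7 for 6: 1; = 1; G_5 = 1−1 = 0

3, 3, 3, 2, 1, 0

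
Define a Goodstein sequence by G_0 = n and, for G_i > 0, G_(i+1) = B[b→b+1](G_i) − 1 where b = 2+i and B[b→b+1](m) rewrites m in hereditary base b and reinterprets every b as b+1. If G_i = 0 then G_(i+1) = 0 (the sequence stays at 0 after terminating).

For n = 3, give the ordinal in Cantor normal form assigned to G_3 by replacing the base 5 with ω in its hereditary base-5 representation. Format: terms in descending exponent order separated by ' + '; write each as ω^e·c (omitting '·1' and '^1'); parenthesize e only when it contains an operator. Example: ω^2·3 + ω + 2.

step 0: 3 = 2 + 1; sub 3 for 2: 3 + 1; = 4; G_1 = 4−1 = 3
step 1: 3 = 3; sub 4 for 3: 4; = 4; G_2 = 4−1 = 3
step 2: 3 = 3; sub 5 for 4: 3; = 3; G_3 = 3−1 = 2

2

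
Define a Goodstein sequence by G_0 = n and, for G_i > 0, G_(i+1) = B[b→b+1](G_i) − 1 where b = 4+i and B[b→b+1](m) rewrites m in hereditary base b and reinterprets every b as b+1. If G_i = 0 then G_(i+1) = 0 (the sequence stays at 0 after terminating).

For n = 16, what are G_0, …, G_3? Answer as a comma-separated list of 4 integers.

base 4: 16 = 4^2; at 5: 5^2 = 25; next = 24
base 5: 24 = 4·5 + 4; at 6: 4·6 + 4 = 28; next = 27
base 6: 27 = 4·6 + 3; at 7: 4·7 + 3 = 31; next = 30

16, 24, 27, 30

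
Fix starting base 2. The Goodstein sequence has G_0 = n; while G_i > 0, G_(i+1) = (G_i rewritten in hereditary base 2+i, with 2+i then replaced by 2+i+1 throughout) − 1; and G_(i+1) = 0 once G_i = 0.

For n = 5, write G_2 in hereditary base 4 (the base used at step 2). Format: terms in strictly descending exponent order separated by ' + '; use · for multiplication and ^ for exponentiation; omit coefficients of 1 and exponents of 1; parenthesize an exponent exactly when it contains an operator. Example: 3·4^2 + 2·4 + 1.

3·4^3 + 3·4^2 + 3·4 + 3

i=0: 5 = 2^2 + 1 (b=2); 2→3: 3^3 + 1 = 28; 28−1 = 27
i=1: 27 = 3^3 (b=3); 3→4: 4^4 = 256; 256−1 = 255
i=2: 255 = 3·4^3 + 3·4^2 + 3·4 + 3 (b=4); 4→5: 3·5^3 + 3·5^2 + 3·5 + 3 = 468; 468−1 = 467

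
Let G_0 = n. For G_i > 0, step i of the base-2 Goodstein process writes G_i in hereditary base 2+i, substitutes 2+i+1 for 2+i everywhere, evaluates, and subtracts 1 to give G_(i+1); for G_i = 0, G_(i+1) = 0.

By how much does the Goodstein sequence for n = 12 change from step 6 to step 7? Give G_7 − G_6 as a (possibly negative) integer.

(0) 12|_2 = 2^(2 + 1) + 2^2 ↦ 3^(3 + 1) + 3^3|_3 = 108 ⇒ 107
(1) 107|_3 = 3^(3 + 1) + 2·3^2 + 2·3 + 2 ↦ 4^(4 + 1) + 2·4^2 + 2·4 + 2|_4 = 1066 ⇒ 1065
(2) 1065|_4 = 4^(4 + 1) + 2·4^2 + 2·4 + 1 ↦ 5^(5 + 1) + 2·5^2 + 2·5 + 1|_5 = 15686 ⇒ 15685
(3) 15685|_5 = 5^(5 + 1) + 2·5^2 + 2·5 ↦ 6^(6 + 1) + 2·6^2 + 2·6|_6 = 280020 ⇒ 280019
(4) 280019|_6 = 6^(6 + 1) + 2·6^2 + 6 + 5 ↦ 7^(7 + 1) + 2·7^2 + 7 + 5|_7 = 5764911 ⇒ 5764910
(5) 5764910|_7 = 7^(7 + 1) + 2·7^2 + 7 + 4 ↦ 8^(8 + 1) + 2·8^2 + 8 + 4|_8 = 134217868 ⇒ 134217867
(6) 134217867|_8 = 8^(8 + 1) + 2·8^2 + 8 + 3 ↦ 9^(9 + 1) + 2·9^2 + 9 + 3|_9 = 3486784575 ⇒ 3486784574

3352566707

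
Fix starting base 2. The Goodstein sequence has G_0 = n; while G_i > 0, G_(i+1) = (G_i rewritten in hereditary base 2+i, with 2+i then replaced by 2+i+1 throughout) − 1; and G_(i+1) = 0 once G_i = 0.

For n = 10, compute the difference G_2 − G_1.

10 —HB2→ 2^(2 + 1) + 2 —bump→ 3^(3 + 1) + 3 = 84 —(−1)→ 83
83 —HB3→ 3^(3 + 1) + 2 —bump→ 4^(4 + 1) + 2 = 1026 —(−1)→ 1025

942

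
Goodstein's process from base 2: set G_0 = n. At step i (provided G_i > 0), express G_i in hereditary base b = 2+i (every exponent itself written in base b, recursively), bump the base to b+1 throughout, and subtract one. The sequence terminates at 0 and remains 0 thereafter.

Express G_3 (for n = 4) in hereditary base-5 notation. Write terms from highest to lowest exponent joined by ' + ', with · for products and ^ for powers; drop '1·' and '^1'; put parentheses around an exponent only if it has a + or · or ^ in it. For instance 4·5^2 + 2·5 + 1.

2·5^2 + 2·5

i=0: 4 = 2^2 (b=2); 2→3: 3^3 = 27; 27−1 = 26
i=1: 26 = 2·3^2 + 2·3 + 2 (b=3); 3→4: 2·4^2 + 2·4 + 2 = 42; 42−1 = 41
i=2: 41 = 2·4^2 + 2·4 + 1 (b=4); 4→5: 2·5^2 + 2·5 + 1 = 61; 61−1 = 60
i=3: 60 = 2·5^2 + 2·5 (b=5); 5→6: 2·6^2 + 2·6 = 84; 84−1 = 83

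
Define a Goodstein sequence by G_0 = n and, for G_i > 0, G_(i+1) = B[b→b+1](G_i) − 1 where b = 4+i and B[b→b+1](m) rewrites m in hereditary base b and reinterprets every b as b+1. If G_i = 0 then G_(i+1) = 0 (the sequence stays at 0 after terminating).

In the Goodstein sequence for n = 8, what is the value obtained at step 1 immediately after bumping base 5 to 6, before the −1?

10

[0] 8 ≡ 2·4 (base 4). Lift 5: 10. −1: 9.
[1] 9 ≡ 5 + 4 (base 5). Lift 6: 10. −1: 9.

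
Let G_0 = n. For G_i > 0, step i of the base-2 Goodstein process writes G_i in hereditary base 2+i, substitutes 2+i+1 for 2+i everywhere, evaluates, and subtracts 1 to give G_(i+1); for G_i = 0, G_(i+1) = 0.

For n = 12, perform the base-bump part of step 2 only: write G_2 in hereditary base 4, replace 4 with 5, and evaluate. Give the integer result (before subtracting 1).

15686

i=0: 12 = 2^(2 + 1) + 2^2 (b=2); 2→3: 3^(3 + 1) + 3^3 = 108; 108−1 = 107
i=1: 107 = 3^(3 + 1) + 2·3^2 + 2·3 + 2 (b=3); 3→4: 4^(4 + 1) + 2·4^2 + 2·4 + 2 = 1066; 1066−1 = 1065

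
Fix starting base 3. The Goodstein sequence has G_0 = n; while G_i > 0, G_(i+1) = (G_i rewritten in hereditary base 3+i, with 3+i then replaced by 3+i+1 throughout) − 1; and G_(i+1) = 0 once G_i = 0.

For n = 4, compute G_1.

4

(0) 4|_3 = 3 + 1 ↦ 4 + 1|_4 = 5 ⇒ 4
(1) 4|_4 = 4 ↦ 5|_5 = 5 ⇒ 4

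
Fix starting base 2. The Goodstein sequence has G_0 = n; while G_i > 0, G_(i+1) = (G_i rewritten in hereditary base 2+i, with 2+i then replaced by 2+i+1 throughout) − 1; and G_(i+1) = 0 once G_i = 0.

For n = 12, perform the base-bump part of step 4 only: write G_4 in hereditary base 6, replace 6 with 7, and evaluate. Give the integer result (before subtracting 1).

step 0: 12 = 2^(2 + 1) + 2^2; sub 3 for 2: 3^(3 + 1) + 3^3; = 108; G_1 = 108−1 = 107
step 1: 107 = 3^(3 + 1) + 2·3^2 + 2·3 + 2; sub 4 for 3: 4^(4 + 1) + 2·4^2 + 2·4 + 2; = 1066; G_2 = 1066−1 = 1065
step 2: 1065 = 4^(4 + 1) + 2·4^2 + 2·4 + 1; sub 5 for 4: 5^(5 + 1) + 2·5^2 + 2·5 + 1; = 15686; G_3 = 15686−1 = 15685
step 3: 15685 = 5^(5 + 1) + 2·5^2 + 2·5; sub 6 for 5: 6^(6 + 1) + 2·6^2 + 2·6; = 280020; G_4 = 280020−1 = 280019

5764911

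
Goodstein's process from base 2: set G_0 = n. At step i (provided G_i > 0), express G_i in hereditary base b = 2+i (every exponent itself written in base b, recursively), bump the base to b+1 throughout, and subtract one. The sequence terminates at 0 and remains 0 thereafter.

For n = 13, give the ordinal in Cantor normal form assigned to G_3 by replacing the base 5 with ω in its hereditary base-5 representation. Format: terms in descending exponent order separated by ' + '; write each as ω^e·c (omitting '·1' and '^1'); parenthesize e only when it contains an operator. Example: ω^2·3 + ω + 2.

ω^(ω + 1) + ω^3·3 + ω^2·3 + ω·3 + 2

G_0 = 13. HB_2(13) = 2^(2 + 1) + 2^2 + 1. Bump = 109. G_1 = 108.
G_1 = 108. HB_3(108) = 3^(3 + 1) + 3^3. Bump = 1280. G_2 = 1279.
G_2 = 1279. HB_4(1279) = 4^(4 + 1) + 3·4^3 + 3·4^2 + 3·4 + 3. Bump = 16093. G_3 = 16092.
G_3 = 16092. HB_5(16092) = 5^(5 + 1) + 3·5^3 + 3·5^2 + 3·5 + 2. Bump = 280712. G_4 = 280711.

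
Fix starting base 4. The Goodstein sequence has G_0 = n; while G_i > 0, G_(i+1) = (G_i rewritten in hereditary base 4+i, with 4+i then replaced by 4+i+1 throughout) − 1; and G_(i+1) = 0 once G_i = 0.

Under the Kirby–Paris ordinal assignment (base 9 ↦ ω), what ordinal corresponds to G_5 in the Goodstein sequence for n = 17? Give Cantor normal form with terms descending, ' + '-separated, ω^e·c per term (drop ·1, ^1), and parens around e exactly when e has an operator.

ω·5 + 2

step 0: 17 = 4^2 + 1; sub 5 for 4: 5^2 + 1; = 26; G_1 = 26−1 = 25
step 1: 25 = 5^2; sub 6 for 5: 6^2; = 36; G_2 = 36−1 = 35
step 2: 35 = 5·6 + 5; sub 7 for 6: 5·7 + 5; = 40; G_3 = 40−1 = 39
step 3: 39 = 5·7 + 4; sub 8 for 7: 5·8 + 4; = 44; G_4 = 44−1 = 43
step 4: 43 = 5·8 + 3; sub 9 for 8: 5·9 + 3; = 48; G_5 = 48−1 = 47
step 5: 47 = 5·9 + 2; sub 10 for 9: 5·10 + 2; = 52; G_6 = 52−1 = 51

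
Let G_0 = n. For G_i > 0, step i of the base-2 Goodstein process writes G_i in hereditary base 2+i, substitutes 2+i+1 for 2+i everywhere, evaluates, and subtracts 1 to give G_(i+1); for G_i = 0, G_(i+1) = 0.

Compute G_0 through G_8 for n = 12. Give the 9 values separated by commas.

12, 107, 1065, 15685, 280019, 5764910, 134217867, 3486784574, 100000000211

(0) 12|_2 = 2^(2 + 1) + 2^2 ↦ 3^(3 + 1) + 3^3|_3 = 108 ⇒ 107
(1) 107|_3 = 3^(3 + 1) + 2·3^2 + 2·3 + 2 ↦ 4^(4 + 1) + 2·4^2 + 2·4 + 2|_4 = 1066 ⇒ 1065
(2) 1065|_4 = 4^(4 + 1) + 2·4^2 + 2·4 + 1 ↦ 5^(5 + 1) + 2·5^2 + 2·5 + 1|_5 = 15686 ⇒ 15685
(3) 15685|_5 = 5^(5 + 1) + 2·5^2 + 2·5 ↦ 6^(6 + 1) + 2·6^2 + 2·6|_6 = 280020 ⇒ 280019
(4) 280019|_6 = 6^(6 + 1) + 2·6^2 + 6 + 5 ↦ 7^(7 + 1) + 2·7^2 + 7 + 5|_7 = 5764911 ⇒ 5764910
(5) 5764910|_7 = 7^(7 + 1) + 2·7^2 + 7 + 4 ↦ 8^(8 + 1) + 2·8^2 + 8 + 4|_8 = 134217868 ⇒ 134217867
(6) 134217867|_8 = 8^(8 + 1) + 2·8^2 + 8 + 3 ↦ 9^(9 + 1) + 2·9^2 + 9 + 3|_9 = 3486784575 ⇒ 3486784574
(7) 3486784574|_9 = 9^(9 + 1) + 2·9^2 + 9 + 2 ↦ 10^(10 + 1) + 2·10^2 + 10 + 2|_10 = 100000000212 ⇒ 100000000211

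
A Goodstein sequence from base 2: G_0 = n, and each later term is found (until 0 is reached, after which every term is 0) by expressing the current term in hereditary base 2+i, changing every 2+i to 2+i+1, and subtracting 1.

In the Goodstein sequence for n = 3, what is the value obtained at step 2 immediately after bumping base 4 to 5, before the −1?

3 —HB2→ 2 + 1 —bump→ 3 + 1 = 4 —(−1)→ 3
3 —HB3→ 3 —bump→ 4 = 4 —(−1)→ 3

3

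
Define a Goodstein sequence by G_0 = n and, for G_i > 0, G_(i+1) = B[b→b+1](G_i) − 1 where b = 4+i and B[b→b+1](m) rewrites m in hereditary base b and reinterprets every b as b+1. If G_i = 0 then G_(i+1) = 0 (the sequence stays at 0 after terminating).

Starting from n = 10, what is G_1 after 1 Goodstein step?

i=0: 10 = 2·4 + 2 (b=4); 4→5: 2·5 + 2 = 12; 12−1 = 11
i=1: 11 = 2·5 + 1 (b=5); 5→6: 2·6 + 1 = 13; 13−1 = 12

11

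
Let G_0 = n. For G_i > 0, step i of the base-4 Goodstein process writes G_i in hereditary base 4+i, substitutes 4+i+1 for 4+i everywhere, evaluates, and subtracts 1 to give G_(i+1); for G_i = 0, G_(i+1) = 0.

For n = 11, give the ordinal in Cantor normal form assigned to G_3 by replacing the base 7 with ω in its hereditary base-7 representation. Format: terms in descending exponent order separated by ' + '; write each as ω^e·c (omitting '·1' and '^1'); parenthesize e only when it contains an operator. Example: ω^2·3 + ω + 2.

ω·2

(0) 11|_4 = 2·4 + 3 ↦ 2·5 + 3|_5 = 13 ⇒ 12
(1) 12|_5 = 2·5 + 2 ↦ 2·6 + 2|_6 = 14 ⇒ 13
(2) 13|_6 = 2·6 + 1 ↦ 2·7 + 1|_7 = 15 ⇒ 14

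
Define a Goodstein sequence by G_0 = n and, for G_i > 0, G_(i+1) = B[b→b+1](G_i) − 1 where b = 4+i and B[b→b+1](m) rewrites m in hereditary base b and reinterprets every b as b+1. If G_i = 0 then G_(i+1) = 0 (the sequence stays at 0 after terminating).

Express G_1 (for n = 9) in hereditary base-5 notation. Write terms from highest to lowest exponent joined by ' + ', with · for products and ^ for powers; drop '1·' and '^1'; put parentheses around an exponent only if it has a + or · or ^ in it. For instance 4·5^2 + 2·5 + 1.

2·5

i=0: 9 = 2·4 + 1 (b=4); 4→5: 2·5 + 1 = 11; 11−1 = 10
i=1: 10 = 2·5 (b=5); 5→6: 2·6 = 12; 12−1 = 11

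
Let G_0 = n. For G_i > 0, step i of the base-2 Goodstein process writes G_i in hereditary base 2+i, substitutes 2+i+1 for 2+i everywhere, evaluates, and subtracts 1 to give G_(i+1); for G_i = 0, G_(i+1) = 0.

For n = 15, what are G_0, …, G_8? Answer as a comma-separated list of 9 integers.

15, 111, 1283, 18752, 326593, 6588344, 150994943, 3524450280, 100077777775

15 —HB2→ 2^(2 + 1) + 2^2 + 2 + 1 —bump→ 3^(3 + 1) + 3^3 + 3 + 1 = 112 —(−1)→ 111
111 —HB3→ 3^(3 + 1) + 3^3 + 3 —bump→ 4^(4 + 1) + 4^4 + 4 = 1284 —(−1)→ 1283
1283 —HB4→ 4^(4 + 1) + 4^4 + 3 —bump→ 5^(5 + 1) + 5^5 + 3 = 18753 —(−1)→ 18752
18752 —HB5→ 5^(5 + 1) + 5^5 + 2 —bump→ 6^(6 + 1) + 6^6 + 2 = 326594 —(−1)→ 326593
326593 —HB6→ 6^(6 + 1) + 6^6 + 1 —bump→ 7^(7 + 1) + 7^7 + 1 = 6588345 —(−1)→ 6588344
6588344 —HB7→ 7^(7 + 1) + 7^7 —bump→ 8^(8 + 1) + 8^8 = 150994944 —(−1)→ 150994943
150994943 —HB8→ 8^(8 + 1) + 7·8^7 + 7·8^6 + 7·8^5 + 7·8^4 + 7·8^3 + 7·8^2 + 7·8 + 7 —bump→ 9^(9 + 1) + 7·9^7 + 7·9^6 + 7·9^5 + 7·9^4 + 7·9^3 + 7·9^2 + 7·9 + 7 = 3524450281 —(−1)→ 3524450280
3524450280 —HB9→ 9^(9 + 1) + 7·9^7 + 7·9^6 + 7·9^5 + 7·9^4 + 7·9^3 + 7·9^2 + 7·9 + 6 —bump→ 10^(10 + 1) + 7·10^7 + 7·10^6 + 7·10^5 + 7·10^4 + 7·10^3 + 7·10^2 + 7·10 + 6 = 100077777776 —(−1)→ 100077777775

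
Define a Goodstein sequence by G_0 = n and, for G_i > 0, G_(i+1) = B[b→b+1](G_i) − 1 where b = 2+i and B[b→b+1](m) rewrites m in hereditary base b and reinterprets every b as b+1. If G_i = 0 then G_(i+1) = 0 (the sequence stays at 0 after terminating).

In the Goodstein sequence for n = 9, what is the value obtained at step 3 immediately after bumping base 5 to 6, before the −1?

140744

step 0: 9 = 2^(2 + 1) + 1; sub 3 for 2: 3^(3 + 1) + 1; = 82; G_1 = 82−1 = 81
step 1: 81 = 3^(3 + 1); sub 4 for 3: 4^(4 + 1); = 1024; G_2 = 1024−1 = 1023
step 2: 1023 = 3·4^4 + 3·4^3 + 3·4^2 + 3·4 + 3; sub 5 for 4: 3·5^5 + 3·5^3 + 3·5^2 + 3·5 + 3; = 9843; G_3 = 9843−1 = 9842
step 3: 9842 = 3·5^5 + 3·5^3 + 3·5^2 + 3·5 + 2; sub 6 for 5: 3·6^6 + 3·6^3 + 3·6^2 + 3·6 + 2; = 140744; G_4 = 140744−1 = 140743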